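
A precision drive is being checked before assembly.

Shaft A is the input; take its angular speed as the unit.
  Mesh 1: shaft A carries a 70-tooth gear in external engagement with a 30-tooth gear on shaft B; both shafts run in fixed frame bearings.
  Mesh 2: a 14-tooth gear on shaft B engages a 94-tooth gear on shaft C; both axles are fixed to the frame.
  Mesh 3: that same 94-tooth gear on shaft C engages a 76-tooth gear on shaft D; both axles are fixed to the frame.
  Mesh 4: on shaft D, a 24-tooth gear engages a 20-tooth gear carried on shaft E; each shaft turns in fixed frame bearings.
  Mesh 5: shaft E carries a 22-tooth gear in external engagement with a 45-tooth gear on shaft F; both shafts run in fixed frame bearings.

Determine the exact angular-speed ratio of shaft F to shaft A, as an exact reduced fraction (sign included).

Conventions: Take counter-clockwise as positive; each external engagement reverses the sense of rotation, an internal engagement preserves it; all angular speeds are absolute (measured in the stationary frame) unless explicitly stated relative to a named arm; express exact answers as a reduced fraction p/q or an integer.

-1078/4275

class = fixed-axis compound train [5 meshes; 5 ratios multiply, 5 sense flips]
mesh 1 [70T→30T]: running ratio 7/3, sense −
mesh 2 [14T→94T]: running ratio 49/141, sense +
mesh 3 [94T→76T]: running ratio 49/114, sense −
mesh 4 [24T→20T]: running ratio 49/95, sense +
mesh 5 [22T→45T]: running ratio 1078/4275, sense −
ω_out/ω_in = -1078/4275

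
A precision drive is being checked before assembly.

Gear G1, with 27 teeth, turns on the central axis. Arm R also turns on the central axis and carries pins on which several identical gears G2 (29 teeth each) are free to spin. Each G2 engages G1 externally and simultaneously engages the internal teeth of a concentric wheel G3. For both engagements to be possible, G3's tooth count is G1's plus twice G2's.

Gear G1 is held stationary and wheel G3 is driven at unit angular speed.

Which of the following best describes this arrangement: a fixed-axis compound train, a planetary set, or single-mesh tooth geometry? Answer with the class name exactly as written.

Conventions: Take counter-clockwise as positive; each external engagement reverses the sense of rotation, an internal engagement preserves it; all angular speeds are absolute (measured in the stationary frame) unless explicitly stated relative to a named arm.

planetary set

recognized (axles ride arm R): planetary set, 27/29/85 teeth
classification: planetary set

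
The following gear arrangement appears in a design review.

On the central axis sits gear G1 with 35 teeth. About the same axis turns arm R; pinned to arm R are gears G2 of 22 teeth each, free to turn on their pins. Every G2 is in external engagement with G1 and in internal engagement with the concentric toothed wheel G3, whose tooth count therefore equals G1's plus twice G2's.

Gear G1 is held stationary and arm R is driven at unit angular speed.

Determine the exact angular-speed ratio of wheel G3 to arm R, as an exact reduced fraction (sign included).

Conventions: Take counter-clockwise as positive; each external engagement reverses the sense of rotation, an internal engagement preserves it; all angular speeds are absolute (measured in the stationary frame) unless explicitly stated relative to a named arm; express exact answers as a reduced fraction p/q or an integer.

planetary set (35T centre, 22T on arm, 79T internal) — Willis relation
ring teeth: 35 + 2·22 = 79
35(ω_sun−ω_arm) = −79(ω_ring−ω_arm),  ω_sun = 0, ω_arm = 1
ω_ring = 1 − (35/79)(0−1) = 114/79
ω_out/ω_in = 114/79

114/79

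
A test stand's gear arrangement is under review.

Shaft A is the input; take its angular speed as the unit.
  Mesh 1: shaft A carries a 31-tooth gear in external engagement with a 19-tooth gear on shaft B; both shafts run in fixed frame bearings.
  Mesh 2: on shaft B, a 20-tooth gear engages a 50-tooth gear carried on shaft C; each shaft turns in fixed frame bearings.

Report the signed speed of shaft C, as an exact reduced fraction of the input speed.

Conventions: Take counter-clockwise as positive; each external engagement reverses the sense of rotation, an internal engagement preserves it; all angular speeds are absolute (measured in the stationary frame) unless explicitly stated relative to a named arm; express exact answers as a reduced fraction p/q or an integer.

2-mesh fixed-axis compound train (all bearings frame-fixed)
mesh 1 [31T→19T]: |ω|/ω_in = 1×31/19 = 31/19, sense flips to −
mesh 2 [20T→50T]: |ω|/ω_in = (31/19)×20/50 = 62/95, sense flips to +
signed output speed (× input speed) = 62/95

62/95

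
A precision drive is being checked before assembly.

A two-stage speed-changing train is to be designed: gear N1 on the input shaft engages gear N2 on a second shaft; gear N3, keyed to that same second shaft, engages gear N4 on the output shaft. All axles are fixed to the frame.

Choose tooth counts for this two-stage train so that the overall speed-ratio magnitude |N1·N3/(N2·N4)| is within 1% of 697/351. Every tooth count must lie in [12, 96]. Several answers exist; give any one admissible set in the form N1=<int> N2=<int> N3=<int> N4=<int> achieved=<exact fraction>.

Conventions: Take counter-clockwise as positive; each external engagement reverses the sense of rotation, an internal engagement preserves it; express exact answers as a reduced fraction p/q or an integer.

N1=17 N2=13 N3=41 N4=27 achieved=697/351

design class (target 697/351): fixed-axis compound train
target = 697/351 in lowest terms: an exact hit needs N1·N3 = k·697 and N2·N4 = k·351 for one integer k, every count in [12, 96]; additionally prefer no 1:1 stage (N1 ≠ N2, N3 ≠ N4)
k = 1: N1·N3 = 697 = 17·41, N2·N4 = 351 = 13·27
achieved = 17·41/(13·27) = 697/351; |achieved − target| = 0 ≤ 697/35100 ✓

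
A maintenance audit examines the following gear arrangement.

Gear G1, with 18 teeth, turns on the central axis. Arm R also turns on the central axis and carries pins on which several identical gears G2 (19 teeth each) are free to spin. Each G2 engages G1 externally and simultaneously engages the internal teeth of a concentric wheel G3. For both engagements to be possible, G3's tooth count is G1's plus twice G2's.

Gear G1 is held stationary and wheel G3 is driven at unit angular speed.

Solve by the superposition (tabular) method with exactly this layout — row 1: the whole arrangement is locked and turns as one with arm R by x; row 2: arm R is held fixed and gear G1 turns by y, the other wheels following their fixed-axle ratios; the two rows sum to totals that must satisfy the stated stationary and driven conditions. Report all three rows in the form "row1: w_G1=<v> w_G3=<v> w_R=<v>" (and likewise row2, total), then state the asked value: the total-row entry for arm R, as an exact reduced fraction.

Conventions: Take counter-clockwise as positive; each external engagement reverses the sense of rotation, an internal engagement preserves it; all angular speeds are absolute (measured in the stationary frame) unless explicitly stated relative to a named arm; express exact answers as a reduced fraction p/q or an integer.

planetary set (18T centre, 19T on arm, 56T internal) — Willis relation
row 1 (train locked, turned with arm): all members turn x
superposition row 2 [arm held]: sun y, ring −(18/56)·y, arm 0
boundary: total ω_sun = x + y = 0 and total ω_ring = x − (18/56)·y = 1  ⇒  y = -28/37, x = 28/37
row 2 ring = −(18/56)·(-28/37) = 9/37
totals (row 1 + row 2): sun 28/37 + (-28/37) = 0, ring 28/37 + 9/37 = 1, arm 28/37 + 0 = 28/37
asked cell (total, arm) = 28/37

row1: w_G1=28/37 w_G3=28/37 w_R=28/37
row2: w_G1=-28/37 w_G3=9/37 w_R=0
total: w_G1=0 w_G3=1 w_R=28/37
asked value: 28/37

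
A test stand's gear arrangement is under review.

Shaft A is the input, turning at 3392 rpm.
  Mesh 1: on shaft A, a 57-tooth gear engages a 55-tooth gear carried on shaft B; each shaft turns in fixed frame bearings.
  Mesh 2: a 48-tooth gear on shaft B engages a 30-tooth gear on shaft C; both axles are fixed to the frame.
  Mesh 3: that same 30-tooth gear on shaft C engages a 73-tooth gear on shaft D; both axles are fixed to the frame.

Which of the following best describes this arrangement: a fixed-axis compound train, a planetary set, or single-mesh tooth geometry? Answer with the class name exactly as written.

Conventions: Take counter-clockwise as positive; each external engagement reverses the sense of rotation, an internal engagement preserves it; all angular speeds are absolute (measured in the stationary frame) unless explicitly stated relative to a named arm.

fixed-axis compound train

class = fixed-axis compound train [3 meshes; 3 ratios multiply, 3 sense flips]
classification: fixed-axis compound train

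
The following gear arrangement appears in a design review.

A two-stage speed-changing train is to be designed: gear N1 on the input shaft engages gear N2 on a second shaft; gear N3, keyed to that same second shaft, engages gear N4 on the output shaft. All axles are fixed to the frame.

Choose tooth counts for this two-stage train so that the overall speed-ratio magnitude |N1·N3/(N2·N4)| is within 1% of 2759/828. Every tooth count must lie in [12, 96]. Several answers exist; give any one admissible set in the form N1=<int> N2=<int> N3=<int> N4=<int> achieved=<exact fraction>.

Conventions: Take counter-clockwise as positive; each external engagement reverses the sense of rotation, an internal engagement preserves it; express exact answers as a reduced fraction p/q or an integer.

N1=31 N2=12 N3=89 N4=69 achieved=2759/828

2-stage fixed-axis compound train for ratio 2759/828
target = 2759/828 in lowest terms: an exact hit needs N1·N3 = k·2759 and N2·N4 = k·828 for one integer k, every count in [12, 96]; additionally prefer no 1:1 stage (N1 ≠ N2, N3 ≠ N4)
k = 1: N1·N3 = 2759 = 31·89, N2·N4 = 828 = 12·69
achieved = 31·89/(12·69) = 2759/828; |achieved − target| = 0 ≤ 2759/82800 ✓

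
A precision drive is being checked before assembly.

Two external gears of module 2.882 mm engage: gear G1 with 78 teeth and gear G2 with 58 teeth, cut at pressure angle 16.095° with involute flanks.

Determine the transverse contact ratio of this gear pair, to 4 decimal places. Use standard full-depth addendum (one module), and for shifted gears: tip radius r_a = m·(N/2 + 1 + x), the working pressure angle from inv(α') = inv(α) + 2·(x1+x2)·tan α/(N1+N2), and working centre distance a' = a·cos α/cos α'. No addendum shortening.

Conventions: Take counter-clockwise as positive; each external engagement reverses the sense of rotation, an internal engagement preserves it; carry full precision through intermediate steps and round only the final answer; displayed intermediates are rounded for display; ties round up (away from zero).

class = single-mesh tooth geometry [involute pair 78T × 58T, m = 2.882]
base radii: r_b1 = 107.992375, r_b2 = 80.302022
tip radii: r_a1 = 115.280000, r_a2 = 86.460000
no profile shift: α' = α, a' = a
action lengths: √(r_a1²−r_b1²) = 40.337642, √(r_a2²−r_b2²) = 32.045542
base pitch p_b = π·m·cos α = 8.699181
CR = (40.337642 + 32.045542 − 195.976000·sin 16.09500°)/8.699181 = 2.075207
contact ratio ≈ 2.0752

2.0752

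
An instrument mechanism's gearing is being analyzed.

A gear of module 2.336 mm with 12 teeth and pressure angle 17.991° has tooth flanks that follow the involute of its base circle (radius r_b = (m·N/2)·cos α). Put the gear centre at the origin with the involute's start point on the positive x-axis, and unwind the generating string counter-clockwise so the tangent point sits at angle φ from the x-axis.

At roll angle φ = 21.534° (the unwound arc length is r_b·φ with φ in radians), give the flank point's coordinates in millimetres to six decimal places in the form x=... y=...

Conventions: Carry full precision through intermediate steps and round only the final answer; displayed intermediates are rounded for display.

recognized (one wheel, involute flank): single-mesh tooth geometry, m = 2.336, N = 12
pitch radius r_p = m·N/2 = 2.336·12/2 = 14.016000
base radius r_b = r_p·cos α = 14.016000·cos 17.991° = 13.330688
roll angle φ = 21.534° = 0.37583920 rad
x = r_b·(cos φ + φ·sin φ) = 14.239214
y = r_b·(sin φ − φ·cos φ) = 0.232590

x=14.239214 y=0.232590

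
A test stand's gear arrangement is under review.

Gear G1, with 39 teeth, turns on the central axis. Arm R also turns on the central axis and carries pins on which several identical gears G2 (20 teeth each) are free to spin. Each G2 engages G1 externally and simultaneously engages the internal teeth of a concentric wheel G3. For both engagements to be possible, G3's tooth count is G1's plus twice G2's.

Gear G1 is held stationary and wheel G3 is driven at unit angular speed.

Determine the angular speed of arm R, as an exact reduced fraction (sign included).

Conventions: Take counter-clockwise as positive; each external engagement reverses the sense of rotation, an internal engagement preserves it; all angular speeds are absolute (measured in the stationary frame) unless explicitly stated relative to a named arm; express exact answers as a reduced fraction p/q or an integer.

79/118

planetary set (39T centre, 20T on arm, 79T internal) — Willis relation
ring teeth: 39 + 2·20 = 79
39(ω_sun−ω_arm) = −79(ω_ring−ω_arm),  ω_sun = 0, ω_ring = 1
39(0−ω_arm) = −79(1−ω_arm)  ⇒  118·ω_arm = 79  ⇒  ω_arm = 79/118
exact speed ratio = 79/118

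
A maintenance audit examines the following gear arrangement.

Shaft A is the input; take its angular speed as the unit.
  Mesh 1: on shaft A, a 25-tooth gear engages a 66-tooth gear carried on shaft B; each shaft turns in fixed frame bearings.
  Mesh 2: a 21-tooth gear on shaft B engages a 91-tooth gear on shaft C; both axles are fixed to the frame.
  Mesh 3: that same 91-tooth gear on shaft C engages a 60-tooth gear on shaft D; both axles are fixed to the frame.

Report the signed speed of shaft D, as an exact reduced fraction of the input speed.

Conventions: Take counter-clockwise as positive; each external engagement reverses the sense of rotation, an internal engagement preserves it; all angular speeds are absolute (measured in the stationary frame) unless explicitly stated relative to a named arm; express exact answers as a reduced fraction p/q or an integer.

-35/264

3-mesh fixed-axis compound train (all bearings frame-fixed)
mesh 1 [25T→66T]: |ω|/ω_in = 1×25/66 = 25/66, sense flips to −
mesh 2 [21T→91T]: |ω|/ω_in = (25/66)×21/91 = 25/286, sense flips to +
mesh 3 [91T→60T]: |ω|/ω_in = (25/286)×91/60 = 35/264, sense flips to −
signed output speed (× input speed) = -35/264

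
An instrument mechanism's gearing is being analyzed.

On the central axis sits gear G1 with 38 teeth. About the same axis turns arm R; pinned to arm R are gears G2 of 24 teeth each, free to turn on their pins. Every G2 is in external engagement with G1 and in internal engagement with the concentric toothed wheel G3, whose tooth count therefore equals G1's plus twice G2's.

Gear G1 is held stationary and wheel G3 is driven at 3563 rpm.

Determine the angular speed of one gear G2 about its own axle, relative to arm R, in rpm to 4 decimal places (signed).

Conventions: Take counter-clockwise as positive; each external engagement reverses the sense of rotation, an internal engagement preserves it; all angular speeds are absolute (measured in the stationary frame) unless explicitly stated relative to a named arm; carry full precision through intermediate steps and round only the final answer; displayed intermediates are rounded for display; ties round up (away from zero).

+3912.5954 rpm

recognized (axles ride arm R): planetary set, 38/24/86 teeth
normalise by the input: solve with ω_ring = 1, then scale by 3563 rpm
ring teeth: 38 + 2·24 = 86
38(ω_sun−ω_arm) = −86(ω_ring−ω_arm),  ω_sun = 0, ω_ring = 1
38(0−ω_arm) = −86(1−ω_arm)  ⇒  124·ω_arm = 86  ⇒  ω_arm = 43/62
sun–planet mesh: 38·(0−43/62) = −24·(ω_p−ω_arm)  ⇒  ω_p−ω_arm = 817/744
scale: ω_p−ω_arm = 817/744 × 3563 rpm = +3912.5954 rpm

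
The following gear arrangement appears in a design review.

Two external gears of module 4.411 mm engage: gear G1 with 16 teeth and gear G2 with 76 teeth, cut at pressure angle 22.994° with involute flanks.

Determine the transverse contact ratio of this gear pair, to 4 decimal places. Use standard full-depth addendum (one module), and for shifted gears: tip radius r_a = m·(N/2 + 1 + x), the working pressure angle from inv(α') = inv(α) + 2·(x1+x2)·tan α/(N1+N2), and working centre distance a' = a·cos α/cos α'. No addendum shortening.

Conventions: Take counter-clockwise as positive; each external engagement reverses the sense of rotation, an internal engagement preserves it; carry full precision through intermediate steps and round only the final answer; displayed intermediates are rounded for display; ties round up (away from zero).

1.5381

class = single-mesh tooth geometry [involute pair 16T × 76T, m = 4.411]
base radii: r_b1 = 32.484219, r_b2 = 154.300040
tip radii: r_a1 = 39.699000, r_a2 = 172.029000
no profile shift: α' = α, a' = a
action lengths: √(r_a1²−r_b1²) = 22.820739, √(r_a2²−r_b2²) = 76.062306
base pitch p_b = π·m·cos α = 12.756523
CR = (22.820739 + 76.062306 − 202.906000·sin 22.99400°)/12.756523 = 1.538108
contact ratio ≈ 1.5381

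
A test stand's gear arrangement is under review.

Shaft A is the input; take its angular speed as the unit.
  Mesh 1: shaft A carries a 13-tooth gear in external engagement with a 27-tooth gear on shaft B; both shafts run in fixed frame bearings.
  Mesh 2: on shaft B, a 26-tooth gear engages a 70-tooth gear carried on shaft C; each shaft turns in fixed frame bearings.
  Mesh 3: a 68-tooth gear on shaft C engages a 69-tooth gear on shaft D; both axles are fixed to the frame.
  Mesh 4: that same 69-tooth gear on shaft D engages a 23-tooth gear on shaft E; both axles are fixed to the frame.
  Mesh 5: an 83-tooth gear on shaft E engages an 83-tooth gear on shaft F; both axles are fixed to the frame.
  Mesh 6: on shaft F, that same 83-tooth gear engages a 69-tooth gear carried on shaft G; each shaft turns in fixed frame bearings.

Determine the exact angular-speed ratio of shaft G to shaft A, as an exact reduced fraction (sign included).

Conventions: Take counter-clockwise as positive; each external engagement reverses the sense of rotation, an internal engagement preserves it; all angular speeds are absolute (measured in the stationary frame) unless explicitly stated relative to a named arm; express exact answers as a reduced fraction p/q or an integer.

953836/1499715

class = fixed-axis compound train [6 meshes; 6 ratios multiply, 6 sense flips]
mesh 1 [13T→27T]: running ratio 13/27, sense −
mesh 2 [26T→70T]: running ratio 169/945, sense +
mesh 3 [68T→69T]: running ratio 11492/65205, sense −
mesh 4 [69T→23T]: running ratio 11492/21735, sense +
mesh 5 [83T→83T]: running ratio 11492/21735, sense −
mesh 6 [83T→69T]: running ratio 953836/1499715, sense +
ω_out/ω_in = 953836/1499715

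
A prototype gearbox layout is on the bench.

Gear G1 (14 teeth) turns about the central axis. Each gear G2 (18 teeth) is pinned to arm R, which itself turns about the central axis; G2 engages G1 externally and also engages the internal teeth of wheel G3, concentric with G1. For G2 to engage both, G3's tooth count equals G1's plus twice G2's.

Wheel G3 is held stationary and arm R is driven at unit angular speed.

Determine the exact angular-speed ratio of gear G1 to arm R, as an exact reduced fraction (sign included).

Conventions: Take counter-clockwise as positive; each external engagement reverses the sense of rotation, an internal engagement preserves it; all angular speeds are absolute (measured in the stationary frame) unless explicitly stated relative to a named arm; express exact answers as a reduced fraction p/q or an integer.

class = planetary set [G3 = 14+2·18 = 50; Willis about the carrier]
ring teeth: 14 + 2·18 = 50
14(ω_sun−ω_arm) = −50(ω_ring−ω_arm),  ω_ring = 0, ω_arm = 1
ω_sun = 1 − (50/14)(0−1) = 32/7
ω_out/ω_in = 32/7

32/7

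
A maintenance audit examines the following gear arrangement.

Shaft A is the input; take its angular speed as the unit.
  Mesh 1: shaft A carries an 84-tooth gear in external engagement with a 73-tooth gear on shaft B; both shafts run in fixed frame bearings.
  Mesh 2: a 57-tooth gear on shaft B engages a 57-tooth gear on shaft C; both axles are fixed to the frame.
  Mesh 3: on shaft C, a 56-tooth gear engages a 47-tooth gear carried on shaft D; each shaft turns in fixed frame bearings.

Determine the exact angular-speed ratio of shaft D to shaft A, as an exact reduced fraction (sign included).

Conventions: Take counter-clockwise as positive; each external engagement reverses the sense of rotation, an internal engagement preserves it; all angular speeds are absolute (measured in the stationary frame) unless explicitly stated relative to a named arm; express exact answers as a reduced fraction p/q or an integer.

class = fixed-axis compound train [3 meshes; 3 ratios multiply, 3 sense flips]
mesh 1 [84T→73T]: running ratio 84/73, sense −
mesh 2 [57T→57T]: running ratio 84/73, sense +
mesh 3 [56T→47T]: running ratio 4704/3431, sense −
ω_out/ω_in = -4704/3431

-4704/3431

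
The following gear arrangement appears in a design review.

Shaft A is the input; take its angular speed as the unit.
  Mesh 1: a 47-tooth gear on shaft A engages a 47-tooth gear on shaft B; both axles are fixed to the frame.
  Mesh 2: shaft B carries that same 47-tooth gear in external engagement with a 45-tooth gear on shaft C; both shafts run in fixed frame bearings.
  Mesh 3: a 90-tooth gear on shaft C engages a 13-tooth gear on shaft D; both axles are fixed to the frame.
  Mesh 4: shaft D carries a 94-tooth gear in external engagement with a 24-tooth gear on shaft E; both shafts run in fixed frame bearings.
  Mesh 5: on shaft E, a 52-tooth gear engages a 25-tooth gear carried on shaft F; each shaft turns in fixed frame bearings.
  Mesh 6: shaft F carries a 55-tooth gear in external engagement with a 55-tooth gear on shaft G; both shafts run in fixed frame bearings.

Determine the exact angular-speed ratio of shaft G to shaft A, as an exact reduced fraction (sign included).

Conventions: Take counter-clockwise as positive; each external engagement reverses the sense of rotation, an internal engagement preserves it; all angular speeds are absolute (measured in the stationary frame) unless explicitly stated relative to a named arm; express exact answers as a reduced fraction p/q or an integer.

4418/75

class = fixed-axis compound train [6 meshes; 6 ratios multiply, 6 sense flips]
mesh 1 [47T→47T]: running ratio 1, sense −
mesh 2 [47T→45T]: running ratio 47/45, sense +
mesh 3 [90T→13T]: running ratio 94/13, sense −
mesh 4 [94T→24T]: running ratio 2209/78, sense +
mesh 5 [52T→25T]: running ratio 4418/75, sense −
mesh 6 [55T→55T]: running ratio 4418/75, sense +
ω_out/ω_in = 4418/75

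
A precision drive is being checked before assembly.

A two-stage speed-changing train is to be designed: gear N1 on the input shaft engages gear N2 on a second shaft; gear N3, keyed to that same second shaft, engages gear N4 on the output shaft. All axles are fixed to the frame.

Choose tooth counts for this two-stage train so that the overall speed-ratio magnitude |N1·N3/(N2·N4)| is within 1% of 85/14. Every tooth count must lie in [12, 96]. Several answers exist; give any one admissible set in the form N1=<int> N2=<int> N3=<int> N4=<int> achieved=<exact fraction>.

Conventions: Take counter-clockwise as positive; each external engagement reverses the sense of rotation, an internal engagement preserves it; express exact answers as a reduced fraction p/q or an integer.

N1=12 N2=14 N3=85 N4=12 achieved=85/14

design class (target 85/14): fixed-axis compound train
target = 85/14 in lowest terms: an exact hit needs N1·N3 = k·85 and N2·N4 = k·14 for one integer k, every count in [12, 96]; additionally prefer no 1:1 stage (N1 ≠ N2, N3 ≠ N4)
k = 1…11: no 1:1-free in-range split of k·85 and k·14 into factor pairs; take k = 12
k = 12: N1·N3 = 1020 = 12·85, N2·N4 = 168 = 14·12
achieved = 12·85/(14·12) = 85/14; |achieved − target| = 0 ≤ 17/280 ✓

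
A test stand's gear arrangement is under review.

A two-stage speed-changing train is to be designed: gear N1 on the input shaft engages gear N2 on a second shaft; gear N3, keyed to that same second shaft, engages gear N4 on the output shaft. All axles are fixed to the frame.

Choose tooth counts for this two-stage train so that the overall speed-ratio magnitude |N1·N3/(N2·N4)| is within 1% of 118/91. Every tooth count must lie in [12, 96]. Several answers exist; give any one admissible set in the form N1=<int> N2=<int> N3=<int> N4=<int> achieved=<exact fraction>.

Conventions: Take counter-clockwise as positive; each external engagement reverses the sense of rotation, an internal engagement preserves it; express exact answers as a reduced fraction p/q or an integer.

N1=12 N2=13 N3=59 N4=42 achieved=118/91

2-stage fixed-axis compound train for ratio 118/91
target = 118/91 in lowest terms: an exact hit needs N1·N3 = k·118 and N2·N4 = k·91 for one integer k, every count in [12, 96]; additionally prefer no 1:1 stage (N1 ≠ N2, N3 ≠ N4)
k = 1…5: no 1:1-free in-range split of k·118 and k·91 into factor pairs; take k = 6
k = 6: N1·N3 = 708 = 12·59, N2·N4 = 546 = 13·42
achieved = 12·59/(13·42) = 118/91; |achieved − target| = 0 ≤ 59/4550 ✓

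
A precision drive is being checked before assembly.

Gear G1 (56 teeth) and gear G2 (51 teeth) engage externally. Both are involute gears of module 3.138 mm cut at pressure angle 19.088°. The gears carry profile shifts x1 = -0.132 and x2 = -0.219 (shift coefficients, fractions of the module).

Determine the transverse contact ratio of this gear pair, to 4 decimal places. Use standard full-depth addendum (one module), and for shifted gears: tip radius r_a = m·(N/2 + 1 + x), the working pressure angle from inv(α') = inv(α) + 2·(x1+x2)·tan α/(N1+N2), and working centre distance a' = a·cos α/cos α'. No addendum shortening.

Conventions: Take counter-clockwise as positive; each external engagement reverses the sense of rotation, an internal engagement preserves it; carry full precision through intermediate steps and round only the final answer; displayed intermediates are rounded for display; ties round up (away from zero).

recognized (one external pair, fixed centres): single-mesh tooth geometry, m = 3.138, N1 = 56, N2 = 51
base radii: r_b1 = 83.033011, r_b2 = 75.619349
tip radii: r_a1 = 90.587784, r_a2 = 82.469778
inv(α') = inv(19.088°) + 2·(-0.132-0.219)·tan α/(56+51) = 0.01062774  ⇒  α' = 17.92768°
a' = a·cos α / cos α' = 167.8830·cos 19.088°/cos 17.92768° = 166.748706
action lengths: √(r_a1²−r_b1²) = 36.216926, √(r_a2²−r_b2²) = 32.908636
base pitch p_b = π·m·cos α = 9.316282
CR = (36.216926 + 32.908636 − 166.748706·sin 17.92768°)/9.316282 = 1.910376
contact ratio ≈ 1.9104

1.9104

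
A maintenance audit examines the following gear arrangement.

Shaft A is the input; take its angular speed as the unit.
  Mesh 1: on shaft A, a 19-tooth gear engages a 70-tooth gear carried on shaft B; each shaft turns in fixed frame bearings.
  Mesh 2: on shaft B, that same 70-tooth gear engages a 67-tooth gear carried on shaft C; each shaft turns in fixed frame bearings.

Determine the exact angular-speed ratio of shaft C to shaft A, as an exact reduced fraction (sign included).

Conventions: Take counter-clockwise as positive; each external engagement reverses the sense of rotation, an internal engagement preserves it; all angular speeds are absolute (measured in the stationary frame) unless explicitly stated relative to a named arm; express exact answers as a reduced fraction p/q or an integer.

class = fixed-axis compound train [2 meshes; 2 ratios multiply, 2 sense flips]
mesh 1 [19T→70T]: running ratio 19/70, sense −
mesh 2 [70T→67T]: running ratio 19/67, sense +
ω_out/ω_in = 19/67

19/67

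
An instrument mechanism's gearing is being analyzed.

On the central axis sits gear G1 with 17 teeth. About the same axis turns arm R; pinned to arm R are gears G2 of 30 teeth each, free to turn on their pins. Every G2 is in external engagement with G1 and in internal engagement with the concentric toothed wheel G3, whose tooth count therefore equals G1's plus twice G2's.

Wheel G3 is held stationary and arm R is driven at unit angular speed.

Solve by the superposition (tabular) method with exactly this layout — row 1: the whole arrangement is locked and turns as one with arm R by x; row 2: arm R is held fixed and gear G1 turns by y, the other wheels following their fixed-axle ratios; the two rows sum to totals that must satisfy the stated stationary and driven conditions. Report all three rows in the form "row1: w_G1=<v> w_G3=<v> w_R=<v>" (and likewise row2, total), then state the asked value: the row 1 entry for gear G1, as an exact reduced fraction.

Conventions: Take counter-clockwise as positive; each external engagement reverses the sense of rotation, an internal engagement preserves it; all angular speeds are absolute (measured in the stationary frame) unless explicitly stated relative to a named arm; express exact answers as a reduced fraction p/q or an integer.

row1: w_G1=1 w_G3=1 w_R=1
row2: w_G1=77/17 w_G3=-1 w_R=0
total: w_G1=94/17 w_G3=0 w_R=1
asked value: 1

planetary set (17T centre, 30T on arm, 77T internal) — Willis relation
row 1 — lock + rotate with arm: ω_sun = ω_ring = ω_arm = x
row 2 — arm fixed, fixed-axis ratios: sun y, ring −(17/77)·y, arm 0
boundary: total ω_ring = x − (17/77)·y = 0 and total ω_arm = x = 1  ⇒  y = 77/17, x = 1
row 2 ring = −(17/77)·77/17 = -1
totals (row 1 + row 2): sun 1 + 77/17 = 94/17, ring 1 + (-1) = 0, arm 1 + 0 = 1
asked cell (row1, sun) = 1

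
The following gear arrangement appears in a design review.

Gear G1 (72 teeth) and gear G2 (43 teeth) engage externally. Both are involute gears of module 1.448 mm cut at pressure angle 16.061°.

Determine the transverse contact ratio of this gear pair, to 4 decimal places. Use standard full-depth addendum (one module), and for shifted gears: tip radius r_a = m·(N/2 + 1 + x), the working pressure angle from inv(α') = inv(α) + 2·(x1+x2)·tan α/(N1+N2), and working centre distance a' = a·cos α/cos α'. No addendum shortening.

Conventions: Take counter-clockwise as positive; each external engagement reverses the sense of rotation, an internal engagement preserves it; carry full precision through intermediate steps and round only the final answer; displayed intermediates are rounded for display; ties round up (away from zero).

2.0285

class = single-mesh tooth geometry [involute pair 72T × 43T, m = 1.448]
base radii: r_b1 = 50.093324, r_b2 = 29.916846
tip radii: r_a1 = 53.576000, r_a2 = 32.580000
no profile shift: α' = α, a' = a
action lengths: √(r_a1²−r_b1²) = 19.001228, √(r_a2²−r_b2²) = 12.901113
base pitch p_b = π·m·cos α = 4.371467
CR = (19.001228 + 12.901113 − 83.260000·sin 16.06100°)/4.371467 = 2.028513
contact ratio ≈ 2.0285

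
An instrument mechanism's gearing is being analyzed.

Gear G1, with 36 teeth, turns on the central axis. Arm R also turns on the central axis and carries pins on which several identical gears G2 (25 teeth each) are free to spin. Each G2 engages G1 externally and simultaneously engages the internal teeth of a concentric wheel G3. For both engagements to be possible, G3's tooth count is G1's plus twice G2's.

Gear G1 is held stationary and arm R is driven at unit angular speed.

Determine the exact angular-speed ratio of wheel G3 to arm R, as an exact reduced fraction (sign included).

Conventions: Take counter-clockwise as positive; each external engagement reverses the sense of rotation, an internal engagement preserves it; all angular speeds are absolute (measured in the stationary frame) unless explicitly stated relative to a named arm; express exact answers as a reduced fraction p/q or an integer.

61/43

planetary set (36T centre, 25T on arm, 86T internal) — Willis relation
ring teeth: 36 + 2·25 = 86
36(ω_sun−ω_arm) = −86(ω_ring−ω_arm),  ω_sun = 0, ω_arm = 1
ω_ring = 1 − (36/86)(0−1) = 61/43
ω_out/ω_in = 61/43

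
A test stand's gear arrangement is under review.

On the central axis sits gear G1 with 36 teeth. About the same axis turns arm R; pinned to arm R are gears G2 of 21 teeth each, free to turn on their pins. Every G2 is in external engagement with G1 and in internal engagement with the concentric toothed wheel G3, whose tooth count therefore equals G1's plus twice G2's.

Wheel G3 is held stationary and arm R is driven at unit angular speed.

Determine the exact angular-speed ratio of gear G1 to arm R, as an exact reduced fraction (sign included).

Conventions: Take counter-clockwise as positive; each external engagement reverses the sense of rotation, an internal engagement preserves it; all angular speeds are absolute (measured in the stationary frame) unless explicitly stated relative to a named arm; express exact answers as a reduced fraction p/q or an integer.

recognized (axles ride arm R): planetary set, 36/21/78 teeth
ring teeth: 36 + 2·21 = 78
36(ω_sun−ω_arm) = −78(ω_ring−ω_arm),  ω_ring = 0, ω_arm = 1
ω_sun = 1 − (78/36)(0−1) = 19/6
ω_out/ω_in = 19/6

19/6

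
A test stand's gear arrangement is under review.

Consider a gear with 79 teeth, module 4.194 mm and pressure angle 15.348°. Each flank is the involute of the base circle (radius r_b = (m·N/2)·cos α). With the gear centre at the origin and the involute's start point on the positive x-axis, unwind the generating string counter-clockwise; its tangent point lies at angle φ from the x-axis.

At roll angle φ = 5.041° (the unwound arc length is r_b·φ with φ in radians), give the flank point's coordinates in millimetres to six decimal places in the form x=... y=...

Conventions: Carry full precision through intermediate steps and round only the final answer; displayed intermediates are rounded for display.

x=160.371920 y=0.036239

recognized (one wheel, involute flank): single-mesh tooth geometry, m = 4.194, N = 79
pitch radius r_p = m·N/2 = 4.194·79/2 = 165.663000
base radius r_b = r_p·cos α = 165.663000·cos 15.348° = 159.754798
roll angle φ = 5.041° = 0.08798205 rad
x = r_b·(cos φ + φ·sin φ) = 160.371920
y = r_b·(sin φ − φ·cos φ) = 0.036239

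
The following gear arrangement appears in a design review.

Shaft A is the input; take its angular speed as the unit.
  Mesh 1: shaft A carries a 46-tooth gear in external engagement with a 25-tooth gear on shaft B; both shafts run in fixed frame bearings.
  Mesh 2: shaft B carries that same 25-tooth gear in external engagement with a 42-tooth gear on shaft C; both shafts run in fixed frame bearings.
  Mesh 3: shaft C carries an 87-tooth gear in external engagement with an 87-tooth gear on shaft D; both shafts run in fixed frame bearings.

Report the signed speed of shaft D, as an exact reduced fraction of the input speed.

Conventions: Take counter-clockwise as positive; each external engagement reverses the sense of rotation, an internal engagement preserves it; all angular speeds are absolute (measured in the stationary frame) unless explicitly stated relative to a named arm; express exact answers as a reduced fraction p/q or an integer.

-23/21

3-mesh fixed-axis compound train (all bearings frame-fixed)
mesh 1 [46T→25T]: |ω|/ω_in = 1×46/25 = 46/25, sense flips to −
mesh 2 [25T→42T]: |ω|/ω_in = (46/25)×25/42 = 23/21, sense flips to +
mesh 3 [87T→87T]: |ω|/ω_in = (23/21)×87/87 = 23/21, sense flips to −
signed output speed (× input speed) = -23/21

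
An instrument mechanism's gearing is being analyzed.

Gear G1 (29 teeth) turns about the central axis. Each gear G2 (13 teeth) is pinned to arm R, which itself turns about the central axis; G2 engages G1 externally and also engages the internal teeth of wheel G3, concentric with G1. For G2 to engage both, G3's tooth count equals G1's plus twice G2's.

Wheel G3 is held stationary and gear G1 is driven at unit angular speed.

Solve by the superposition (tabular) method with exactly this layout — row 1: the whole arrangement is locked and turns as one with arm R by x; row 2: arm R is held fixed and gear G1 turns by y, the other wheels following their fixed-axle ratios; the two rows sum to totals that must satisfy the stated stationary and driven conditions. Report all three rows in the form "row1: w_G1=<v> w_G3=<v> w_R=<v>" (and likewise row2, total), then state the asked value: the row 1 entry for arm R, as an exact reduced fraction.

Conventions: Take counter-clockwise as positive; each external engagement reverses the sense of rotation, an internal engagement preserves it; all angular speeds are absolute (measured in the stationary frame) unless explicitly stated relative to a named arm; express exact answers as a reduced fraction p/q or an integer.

planetary set (29T centre, 13T on arm, 55T internal) — Willis relation
row 1 (train locked, turned with arm): all members turn x
row 2: sun turns y, ring = −(29/55)·y, arm 0
boundary: total ω_ring = x − (29/55)·y = 0 and total ω_sun = x + y = 1  ⇒  y = 55/84, x = 29/84
row 2 ring = −(29/55)·55/84 = -29/84
totals (row 1 + row 2): sun 29/84 + 55/84 = 1, ring 29/84 + (-29/84) = 0, arm 29/84 + 0 = 29/84
asked cell (row1, arm) = 29/84

row1: w_G1=29/84 w_G3=29/84 w_R=29/84
row2: w_G1=55/84 w_G3=-29/84 w_R=0
total: w_G1=1 w_G3=0 w_R=29/84
asked value: 29/84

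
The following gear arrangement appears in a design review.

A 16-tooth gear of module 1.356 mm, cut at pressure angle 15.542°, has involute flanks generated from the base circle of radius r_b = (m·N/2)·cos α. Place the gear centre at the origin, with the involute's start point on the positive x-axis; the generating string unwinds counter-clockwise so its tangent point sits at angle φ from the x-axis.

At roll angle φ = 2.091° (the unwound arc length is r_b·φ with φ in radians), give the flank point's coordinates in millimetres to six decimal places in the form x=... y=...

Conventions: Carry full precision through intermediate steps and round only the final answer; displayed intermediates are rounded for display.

x=10.458293 y=0.000169

class = single-mesh tooth geometry [base-circle involute, m = 1.356, 16T]
pitch radius r_p = m·N/2 = 1.356·16/2 = 10.848000
base radius r_b = r_p·cos α = 10.848000·cos 15.542° = 10.451335
roll angle φ = 2.091° = 0.03649483 rad
x = r_b·(cos φ + φ·sin φ) = 10.458293
y = r_b·(sin φ − φ·cos φ) = 0.000169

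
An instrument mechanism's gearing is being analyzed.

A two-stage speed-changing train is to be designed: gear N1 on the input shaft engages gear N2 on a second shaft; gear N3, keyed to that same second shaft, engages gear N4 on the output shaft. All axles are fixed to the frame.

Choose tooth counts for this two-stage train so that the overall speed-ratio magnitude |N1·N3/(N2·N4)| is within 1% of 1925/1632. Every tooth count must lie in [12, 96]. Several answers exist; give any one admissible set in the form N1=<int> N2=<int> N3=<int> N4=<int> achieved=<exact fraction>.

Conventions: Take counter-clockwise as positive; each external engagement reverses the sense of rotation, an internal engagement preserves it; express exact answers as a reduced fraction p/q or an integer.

N1=25 N2=17 N3=77 N4=96 achieved=1925/1632

design class (target 1925/1632): fixed-axis compound train
target = 1925/1632 in lowest terms: an exact hit needs N1·N3 = k·1925 and N2·N4 = k·1632 for one integer k, every count in [12, 96]; additionally prefer no 1:1 stage (N1 ≠ N2, N3 ≠ N4)
k = 1: N1·N3 = 1925 = 25·77, N2·N4 = 1632 = 17·96
achieved = 25·77/(17·96) = 1925/1632; |achieved − target| = 0 ≤ 77/6528 ✓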